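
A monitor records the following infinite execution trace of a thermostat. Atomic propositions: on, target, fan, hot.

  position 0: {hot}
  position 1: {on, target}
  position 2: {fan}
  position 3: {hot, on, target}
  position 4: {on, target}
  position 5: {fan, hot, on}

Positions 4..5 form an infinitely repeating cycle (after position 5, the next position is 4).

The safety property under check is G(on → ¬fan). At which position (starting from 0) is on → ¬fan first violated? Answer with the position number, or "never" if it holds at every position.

Check on → ¬fan at each position in order: 0 ✓, 1 ✓, 2 ✓, 3 ✓, 4 ✓.
At position 5 the labels are {fan, hot, on}, so on → ¬fan is false there. This is the first violation.

5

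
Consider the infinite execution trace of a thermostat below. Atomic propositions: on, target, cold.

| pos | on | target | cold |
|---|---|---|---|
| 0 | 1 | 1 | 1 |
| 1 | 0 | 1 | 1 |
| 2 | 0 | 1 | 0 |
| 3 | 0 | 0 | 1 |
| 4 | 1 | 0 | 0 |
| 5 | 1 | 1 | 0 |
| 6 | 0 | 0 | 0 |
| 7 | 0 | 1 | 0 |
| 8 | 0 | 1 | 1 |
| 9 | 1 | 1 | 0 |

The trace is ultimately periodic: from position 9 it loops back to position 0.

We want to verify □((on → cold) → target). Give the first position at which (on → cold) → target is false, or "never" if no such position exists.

3

Check (on → cold) → target at each position in order: 0 ✓, 1 ✓, 2 ✓.
At position 3 the labels are {cold}, so (on → cold) → target is false there. This is the first violation.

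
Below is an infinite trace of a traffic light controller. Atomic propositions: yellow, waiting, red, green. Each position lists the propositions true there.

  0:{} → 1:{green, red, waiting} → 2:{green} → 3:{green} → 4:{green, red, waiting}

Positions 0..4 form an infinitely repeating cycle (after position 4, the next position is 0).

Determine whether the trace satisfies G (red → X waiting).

red → X waiting must hold at every position from 0 onward. It fails at position 1, so G (red → X waiting) is false.
Positions where red holds: 1, 4.
Check X waiting at each: 1→fails, 4→fails.

Does not hold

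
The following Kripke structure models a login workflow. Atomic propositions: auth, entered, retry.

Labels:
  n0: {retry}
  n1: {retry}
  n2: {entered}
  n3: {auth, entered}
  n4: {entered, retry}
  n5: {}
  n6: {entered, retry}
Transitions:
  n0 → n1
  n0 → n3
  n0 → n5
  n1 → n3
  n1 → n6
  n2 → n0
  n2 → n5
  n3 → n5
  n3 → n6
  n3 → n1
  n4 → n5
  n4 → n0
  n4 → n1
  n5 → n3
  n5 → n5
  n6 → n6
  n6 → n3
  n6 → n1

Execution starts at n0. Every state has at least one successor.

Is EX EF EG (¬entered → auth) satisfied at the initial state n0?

States satisfying EF EG (¬entered → auth): {n0, n1, n2, n3, n4, n5, n6}.
States satisfying EX EF EG (¬entered → auth): {n0, n1, n2, n3, n4, n5, n6}.
n0 ∈ Sat(EX EF EG (¬entered → auth)).

Yes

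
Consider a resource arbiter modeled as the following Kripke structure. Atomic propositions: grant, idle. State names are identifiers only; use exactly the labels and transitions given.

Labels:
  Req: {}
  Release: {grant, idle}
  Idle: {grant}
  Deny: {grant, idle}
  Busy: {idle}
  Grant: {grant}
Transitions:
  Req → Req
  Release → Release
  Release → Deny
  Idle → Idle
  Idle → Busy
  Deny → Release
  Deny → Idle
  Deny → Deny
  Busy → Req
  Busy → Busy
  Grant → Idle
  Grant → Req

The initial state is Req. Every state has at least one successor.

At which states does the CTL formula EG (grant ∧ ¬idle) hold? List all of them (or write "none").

{Idle, Grant}

States satisfying grant ∧ ¬idle: {Idle, Grant}.
States satisfying EG (grant ∧ ¬idle): {Idle, Grant}.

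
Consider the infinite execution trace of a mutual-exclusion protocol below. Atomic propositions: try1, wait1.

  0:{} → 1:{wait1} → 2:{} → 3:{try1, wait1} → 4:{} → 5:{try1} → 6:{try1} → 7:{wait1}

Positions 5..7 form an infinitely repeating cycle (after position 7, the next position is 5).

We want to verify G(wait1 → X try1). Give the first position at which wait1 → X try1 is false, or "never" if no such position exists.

Check wait1 → X try1 at each position in order: 0 ✓.
At position 1 the labels are {wait1} and the next position 2 has {}, so wait1 → X try1 is false there. This is the first violation.

1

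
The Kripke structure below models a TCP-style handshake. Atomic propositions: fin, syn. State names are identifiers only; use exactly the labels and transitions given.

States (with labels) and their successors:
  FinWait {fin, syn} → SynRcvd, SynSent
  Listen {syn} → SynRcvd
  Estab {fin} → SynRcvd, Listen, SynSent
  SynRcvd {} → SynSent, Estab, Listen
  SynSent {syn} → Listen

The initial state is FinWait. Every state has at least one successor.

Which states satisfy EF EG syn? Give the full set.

States satisfying EG syn: ∅.
States satisfying EF EG syn: ∅.

none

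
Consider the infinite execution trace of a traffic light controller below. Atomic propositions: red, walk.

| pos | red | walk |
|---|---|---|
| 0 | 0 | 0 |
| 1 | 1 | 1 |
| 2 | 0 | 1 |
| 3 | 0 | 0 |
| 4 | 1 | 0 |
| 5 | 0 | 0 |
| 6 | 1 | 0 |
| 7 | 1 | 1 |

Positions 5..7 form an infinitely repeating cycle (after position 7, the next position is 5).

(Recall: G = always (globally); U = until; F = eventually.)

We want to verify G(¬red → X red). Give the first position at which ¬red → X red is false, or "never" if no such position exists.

Check ¬red → X red at each position in order: 0 ✓, 1 ✓.
At position 2 the labels are {walk} and the next position 3 has {}, so ¬red → X red is false there. This is the first violation.

2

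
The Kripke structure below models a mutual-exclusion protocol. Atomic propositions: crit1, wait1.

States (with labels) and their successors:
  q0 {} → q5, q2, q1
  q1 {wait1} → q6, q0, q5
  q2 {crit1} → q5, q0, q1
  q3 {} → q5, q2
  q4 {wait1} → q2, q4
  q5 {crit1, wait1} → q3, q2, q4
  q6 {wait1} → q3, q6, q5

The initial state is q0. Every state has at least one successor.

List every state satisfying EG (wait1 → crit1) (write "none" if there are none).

{q0, q2, q3, q5}

States satisfying wait1 → crit1: {q0, q2, q3, q5}.
States satisfying EG (wait1 → crit1): {q0, q2, q3, q5}.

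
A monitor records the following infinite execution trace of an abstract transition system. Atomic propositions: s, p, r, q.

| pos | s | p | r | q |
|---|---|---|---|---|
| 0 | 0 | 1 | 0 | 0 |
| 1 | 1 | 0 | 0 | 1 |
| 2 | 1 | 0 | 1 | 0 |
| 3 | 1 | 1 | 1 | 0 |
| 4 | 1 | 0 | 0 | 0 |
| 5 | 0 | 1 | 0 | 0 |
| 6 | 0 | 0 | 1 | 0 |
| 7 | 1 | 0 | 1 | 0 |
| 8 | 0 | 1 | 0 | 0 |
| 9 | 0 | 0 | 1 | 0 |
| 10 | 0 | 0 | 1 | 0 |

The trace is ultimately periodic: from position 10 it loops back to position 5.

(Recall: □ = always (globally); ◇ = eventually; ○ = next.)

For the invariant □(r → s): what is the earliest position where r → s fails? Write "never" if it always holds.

Check r → s at each position in order: 0 ✓, 1 ✓, 2 ✓, 3 ✓, 4 ✓, 5 ✓.
At position 6 the labels are {r}, so r → s is false there. This is the first violation.

6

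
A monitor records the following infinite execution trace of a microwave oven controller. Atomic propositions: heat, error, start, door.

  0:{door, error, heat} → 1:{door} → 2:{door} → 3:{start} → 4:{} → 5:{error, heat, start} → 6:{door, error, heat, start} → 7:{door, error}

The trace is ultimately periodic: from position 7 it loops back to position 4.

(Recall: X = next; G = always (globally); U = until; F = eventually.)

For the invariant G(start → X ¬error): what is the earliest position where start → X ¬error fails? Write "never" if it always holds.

Check start → X ¬error at each position in order: 0 ✓, 1 ✓, 2 ✓, 3 ✓, 4 ✓.
At position 5 the labels are {error, heat, start} and the next position 6 has {door, error, heat, start}, so start → X ¬error is false there. This is the first violation.

5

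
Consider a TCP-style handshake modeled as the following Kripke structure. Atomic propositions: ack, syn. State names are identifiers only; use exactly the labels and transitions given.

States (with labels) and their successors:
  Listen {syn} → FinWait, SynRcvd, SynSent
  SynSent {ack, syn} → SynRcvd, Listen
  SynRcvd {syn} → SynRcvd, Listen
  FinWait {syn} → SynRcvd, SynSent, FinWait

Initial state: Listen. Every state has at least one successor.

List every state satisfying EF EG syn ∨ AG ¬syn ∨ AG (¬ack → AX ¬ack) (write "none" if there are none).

{Listen, SynSent, SynRcvd, FinWait}

States satisfying EG syn: {Listen, SynSent, SynRcvd, FinWait}.
States satisfying EF EG syn: {Listen, SynSent, SynRcvd, FinWait}.
States satisfying ¬syn: ∅.
States satisfying AG ¬syn: ∅.
States satisfying EF EG syn ∨ AG ¬syn: {Listen, SynSent, SynRcvd, FinWait}.
States satisfying ¬ack → AX ¬ack: {SynSent, SynRcvd}.
States satisfying AG (¬ack → AX ¬ack): ∅.
States satisfying EF EG syn ∨ AG ¬syn ∨ AG (¬ack → AX ¬ack): {Listen, SynSent, SynRcvd, FinWait}.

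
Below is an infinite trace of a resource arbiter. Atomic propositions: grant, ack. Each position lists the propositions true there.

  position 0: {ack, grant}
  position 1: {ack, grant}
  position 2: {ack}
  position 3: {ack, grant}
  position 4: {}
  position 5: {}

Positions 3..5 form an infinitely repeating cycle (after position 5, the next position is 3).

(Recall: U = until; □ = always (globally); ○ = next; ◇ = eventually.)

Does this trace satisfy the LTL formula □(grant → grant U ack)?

grant → grant U ack holds at every position 0..5, and those are all positions ever visited, so □(grant → grant U ack) holds.
Positions where grant holds: 0, 1, 3.
Check grant U ack at each: 0→ok, 1→ok, 3→ok.

Holds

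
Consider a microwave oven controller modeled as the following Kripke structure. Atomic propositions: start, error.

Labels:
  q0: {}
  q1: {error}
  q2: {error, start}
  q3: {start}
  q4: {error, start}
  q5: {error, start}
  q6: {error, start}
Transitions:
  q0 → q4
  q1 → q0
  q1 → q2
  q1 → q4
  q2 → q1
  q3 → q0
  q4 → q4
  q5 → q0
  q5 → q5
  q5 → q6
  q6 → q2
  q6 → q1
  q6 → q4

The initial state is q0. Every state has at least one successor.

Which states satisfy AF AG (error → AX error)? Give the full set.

{q0, q3, q4}

States satisfying AG (error → AX error): {q0, q3, q4}.
States satisfying AF AG (error → AX error): {q0, q3, q4}.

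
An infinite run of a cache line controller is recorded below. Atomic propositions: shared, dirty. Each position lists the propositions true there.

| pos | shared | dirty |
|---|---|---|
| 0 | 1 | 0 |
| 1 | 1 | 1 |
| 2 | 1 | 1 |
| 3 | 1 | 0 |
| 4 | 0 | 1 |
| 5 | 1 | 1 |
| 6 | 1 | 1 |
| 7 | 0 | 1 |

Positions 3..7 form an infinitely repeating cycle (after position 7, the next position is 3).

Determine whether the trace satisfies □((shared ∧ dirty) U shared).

Does not hold

(shared ∧ dirty) U shared must hold at every position from 0 onward. It fails at position 4, so □((shared ∧ dirty) U shared) is false.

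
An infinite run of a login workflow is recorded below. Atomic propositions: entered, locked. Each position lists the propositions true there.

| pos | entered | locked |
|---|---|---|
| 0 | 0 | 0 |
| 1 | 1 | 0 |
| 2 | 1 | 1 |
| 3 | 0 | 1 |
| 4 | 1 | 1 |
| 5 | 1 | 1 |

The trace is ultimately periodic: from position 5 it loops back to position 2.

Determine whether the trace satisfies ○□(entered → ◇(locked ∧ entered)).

Holds

The position after 0 is 1; □(entered → ◇(locked ∧ entered)) is true there.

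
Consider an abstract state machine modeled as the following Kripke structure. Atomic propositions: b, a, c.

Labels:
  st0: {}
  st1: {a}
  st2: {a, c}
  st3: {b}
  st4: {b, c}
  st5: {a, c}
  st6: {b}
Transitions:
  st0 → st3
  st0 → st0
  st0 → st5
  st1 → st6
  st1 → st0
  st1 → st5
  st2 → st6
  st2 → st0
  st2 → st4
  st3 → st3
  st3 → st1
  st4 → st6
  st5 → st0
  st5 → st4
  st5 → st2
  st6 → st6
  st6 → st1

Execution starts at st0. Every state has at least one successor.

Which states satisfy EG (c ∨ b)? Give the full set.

States satisfying c ∨ b: {st2, st3, st4, st5, st6}.
States satisfying EG (c ∨ b): {st2, st3, st4, st5, st6}.

{st2, st3, st4, st5, st6}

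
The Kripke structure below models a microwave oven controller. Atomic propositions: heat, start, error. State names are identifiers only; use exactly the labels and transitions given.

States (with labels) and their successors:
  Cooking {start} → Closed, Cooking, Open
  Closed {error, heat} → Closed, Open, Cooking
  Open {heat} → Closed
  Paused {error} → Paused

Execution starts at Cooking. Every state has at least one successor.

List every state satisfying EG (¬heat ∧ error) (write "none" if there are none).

States satisfying ¬heat ∧ error: {Paused}.
States satisfying EG (¬heat ∧ error): {Paused}.

{Paused}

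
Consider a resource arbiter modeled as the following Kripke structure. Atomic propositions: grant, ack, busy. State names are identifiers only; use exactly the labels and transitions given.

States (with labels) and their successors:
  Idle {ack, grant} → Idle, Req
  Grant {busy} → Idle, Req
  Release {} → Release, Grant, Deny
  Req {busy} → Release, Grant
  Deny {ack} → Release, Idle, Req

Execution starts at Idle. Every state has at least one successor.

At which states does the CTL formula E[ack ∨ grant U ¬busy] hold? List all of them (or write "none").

States satisfying ack ∨ grant: {Idle, Deny}.
States satisfying ¬busy: {Idle, Release, Deny}.
States satisfying E[ack ∨ grant U ¬busy]: {Idle, Release, Deny}.

{Idle, Release, Deny}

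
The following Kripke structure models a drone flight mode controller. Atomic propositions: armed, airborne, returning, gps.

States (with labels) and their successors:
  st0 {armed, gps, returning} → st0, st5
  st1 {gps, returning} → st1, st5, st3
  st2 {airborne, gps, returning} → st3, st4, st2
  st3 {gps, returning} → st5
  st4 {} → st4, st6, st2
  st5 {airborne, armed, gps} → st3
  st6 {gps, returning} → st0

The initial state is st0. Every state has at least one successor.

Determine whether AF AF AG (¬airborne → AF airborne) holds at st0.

States satisfying AF AG (¬airborne → AF airborne): {st3, st5}.
States satisfying AF AF AG (¬airborne → AF airborne): {st3, st5}.
There is a path from st0 along which AF AG (¬airborne → AF airborne) never holds.
st0 ∉ Sat(AF AF AG (¬airborne → AF airborne)).

Violated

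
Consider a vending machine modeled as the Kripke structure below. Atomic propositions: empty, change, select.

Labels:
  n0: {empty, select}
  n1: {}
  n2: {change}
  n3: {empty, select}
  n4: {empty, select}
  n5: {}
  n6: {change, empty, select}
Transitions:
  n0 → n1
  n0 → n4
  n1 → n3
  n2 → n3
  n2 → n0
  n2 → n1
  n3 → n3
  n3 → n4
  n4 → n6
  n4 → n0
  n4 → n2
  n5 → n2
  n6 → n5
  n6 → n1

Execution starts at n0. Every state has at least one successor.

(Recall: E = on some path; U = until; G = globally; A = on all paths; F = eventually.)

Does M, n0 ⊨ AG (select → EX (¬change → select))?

Violated

States satisfying select → EX (¬change → select): {n0, n1, n2, n3, n4, n5}.
States satisfying AG (select → EX (¬change → select)): ∅.
n6 is reachable from n0 and violates select → EX (¬change → select), so AG fails at n0.
n0 ∉ Sat(AG (select → EX (¬change → select))).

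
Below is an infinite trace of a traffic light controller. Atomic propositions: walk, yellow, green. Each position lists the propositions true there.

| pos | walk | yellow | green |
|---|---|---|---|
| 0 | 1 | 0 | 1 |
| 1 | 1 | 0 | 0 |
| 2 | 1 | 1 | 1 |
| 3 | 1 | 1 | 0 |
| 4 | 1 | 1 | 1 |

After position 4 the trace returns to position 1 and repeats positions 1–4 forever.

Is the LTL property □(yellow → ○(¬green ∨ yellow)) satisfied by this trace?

yellow → ○(¬green ∨ yellow) holds at every position 0..4, and those are all positions ever visited, so □(yellow → ○(¬green ∨ yellow)) holds.
Positions where yellow holds: 2, 3, 4.
Check ○(¬green ∨ yellow) at each: 2→ok, 3→ok, 4→ok.

Holds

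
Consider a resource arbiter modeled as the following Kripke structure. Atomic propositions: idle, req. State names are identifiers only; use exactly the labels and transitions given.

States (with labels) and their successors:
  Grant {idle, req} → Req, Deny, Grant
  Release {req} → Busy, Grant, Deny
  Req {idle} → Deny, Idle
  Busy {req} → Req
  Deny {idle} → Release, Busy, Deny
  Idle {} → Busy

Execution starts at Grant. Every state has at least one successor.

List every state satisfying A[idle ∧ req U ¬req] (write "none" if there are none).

{Req, Deny, Idle}

States satisfying idle ∧ req: {Grant}.
States satisfying ¬req: {Req, Deny, Idle}.
States satisfying A[idle ∧ req U ¬req]: {Req, Deny, Idle}.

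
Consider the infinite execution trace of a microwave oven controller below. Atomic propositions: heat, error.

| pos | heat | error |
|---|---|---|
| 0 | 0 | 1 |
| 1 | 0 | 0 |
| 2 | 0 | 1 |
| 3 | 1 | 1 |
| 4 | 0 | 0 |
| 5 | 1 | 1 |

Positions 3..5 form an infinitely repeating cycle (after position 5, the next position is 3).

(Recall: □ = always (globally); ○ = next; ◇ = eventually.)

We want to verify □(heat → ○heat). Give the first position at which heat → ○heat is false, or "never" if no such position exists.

Check heat → ○heat at each position in order: 0 ✓, 1 ✓, 2 ✓.
At position 3 the labels are {error, heat} and the next position 4 has {}, so heat → ○heat is false there. This is the first violation.

3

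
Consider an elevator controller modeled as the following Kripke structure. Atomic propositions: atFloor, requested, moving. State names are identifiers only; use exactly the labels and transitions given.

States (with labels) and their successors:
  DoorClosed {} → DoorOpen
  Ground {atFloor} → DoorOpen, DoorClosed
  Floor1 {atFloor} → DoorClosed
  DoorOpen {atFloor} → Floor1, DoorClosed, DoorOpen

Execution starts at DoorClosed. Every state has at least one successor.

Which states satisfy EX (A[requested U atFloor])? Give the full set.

{DoorClosed, Ground, DoorOpen}

States satisfying A[requested U atFloor]: {Ground, Floor1, DoorOpen}.
States satisfying EX (A[requested U atFloor]): {DoorClosed, Ground, DoorOpen}.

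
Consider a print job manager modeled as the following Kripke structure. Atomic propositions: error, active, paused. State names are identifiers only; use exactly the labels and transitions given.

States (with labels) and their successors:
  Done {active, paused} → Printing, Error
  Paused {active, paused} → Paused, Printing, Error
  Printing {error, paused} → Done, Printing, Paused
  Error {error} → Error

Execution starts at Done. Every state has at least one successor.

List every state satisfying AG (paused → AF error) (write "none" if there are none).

{Error}

States satisfying paused → AF error: {Done, Printing, Error}.
States satisfying AG (paused → AF error): {Error}.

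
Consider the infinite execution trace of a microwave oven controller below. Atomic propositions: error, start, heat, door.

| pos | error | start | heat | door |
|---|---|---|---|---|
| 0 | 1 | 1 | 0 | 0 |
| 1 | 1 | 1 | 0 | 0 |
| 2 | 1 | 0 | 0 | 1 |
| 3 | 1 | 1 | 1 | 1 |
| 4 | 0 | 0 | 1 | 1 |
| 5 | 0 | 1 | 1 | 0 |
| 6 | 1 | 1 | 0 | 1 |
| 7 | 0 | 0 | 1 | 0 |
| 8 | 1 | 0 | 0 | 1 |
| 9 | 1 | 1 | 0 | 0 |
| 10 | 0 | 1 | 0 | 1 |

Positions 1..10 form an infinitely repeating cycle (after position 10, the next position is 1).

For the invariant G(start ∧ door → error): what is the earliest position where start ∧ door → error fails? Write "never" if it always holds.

10

Check start ∧ door → error at each position in order: 0 ✓, 1 ✓, 2 ✓, 3 ✓, 4 ✓, 5 ✓, 6 ✓, 7 ✓, 8 ✓, 9 ✓.
At position 10 the labels are {door, start}, so start ∧ door → error is false there. This is the first violation.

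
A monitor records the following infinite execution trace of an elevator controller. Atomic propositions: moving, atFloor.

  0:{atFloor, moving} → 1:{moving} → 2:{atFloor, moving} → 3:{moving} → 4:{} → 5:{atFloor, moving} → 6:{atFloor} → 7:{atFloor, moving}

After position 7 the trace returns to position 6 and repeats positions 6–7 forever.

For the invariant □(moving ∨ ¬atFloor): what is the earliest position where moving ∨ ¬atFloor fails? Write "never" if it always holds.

Check moving ∨ ¬atFloor at each position in order: 0 ✓, 1 ✓, 2 ✓, 3 ✓, 4 ✓, 5 ✓.
At position 6 the labels are {atFloor}, so moving ∨ ¬atFloor is false there. This is the first violation.

6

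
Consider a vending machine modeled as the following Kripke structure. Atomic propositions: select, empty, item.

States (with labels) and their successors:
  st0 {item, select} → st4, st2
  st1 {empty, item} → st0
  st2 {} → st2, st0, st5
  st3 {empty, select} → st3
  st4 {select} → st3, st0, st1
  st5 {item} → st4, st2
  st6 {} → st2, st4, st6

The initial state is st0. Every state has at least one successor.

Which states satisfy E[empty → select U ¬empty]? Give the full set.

States satisfying empty → select: {st0, st2, st3, st4, st5, st6}.
States satisfying ¬empty: {st0, st2, st4, st5, st6}.
States satisfying E[empty → select U ¬empty]: {st0, st2, st4, st5, st6}.

{st0, st2, st4, st5, st6}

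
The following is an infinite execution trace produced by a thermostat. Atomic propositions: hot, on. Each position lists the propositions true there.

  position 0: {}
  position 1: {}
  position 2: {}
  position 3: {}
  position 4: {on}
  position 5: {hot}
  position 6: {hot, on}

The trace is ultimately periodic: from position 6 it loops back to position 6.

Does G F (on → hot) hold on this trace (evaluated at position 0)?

F (on → hot) holds at every position 0..6, and those are all positions ever visited, so G F (on → hot) holds.

Satisfied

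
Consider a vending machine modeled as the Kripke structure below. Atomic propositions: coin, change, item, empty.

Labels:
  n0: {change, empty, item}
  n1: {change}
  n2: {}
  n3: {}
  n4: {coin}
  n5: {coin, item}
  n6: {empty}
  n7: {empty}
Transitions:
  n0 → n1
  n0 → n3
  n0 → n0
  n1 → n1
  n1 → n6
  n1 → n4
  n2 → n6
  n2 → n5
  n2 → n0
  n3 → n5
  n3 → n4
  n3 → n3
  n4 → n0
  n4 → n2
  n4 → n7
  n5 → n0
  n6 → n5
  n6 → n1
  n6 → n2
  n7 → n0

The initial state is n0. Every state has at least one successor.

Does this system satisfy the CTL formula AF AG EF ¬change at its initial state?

Holds

States satisfying AG EF ¬change: {n0, n1, n2, n3, n4, n5, n6, n7}.
States satisfying AF AG EF ¬change: {n0, n1, n2, n3, n4, n5, n6, n7}.
n0 ∈ Sat(AF AG EF ¬change).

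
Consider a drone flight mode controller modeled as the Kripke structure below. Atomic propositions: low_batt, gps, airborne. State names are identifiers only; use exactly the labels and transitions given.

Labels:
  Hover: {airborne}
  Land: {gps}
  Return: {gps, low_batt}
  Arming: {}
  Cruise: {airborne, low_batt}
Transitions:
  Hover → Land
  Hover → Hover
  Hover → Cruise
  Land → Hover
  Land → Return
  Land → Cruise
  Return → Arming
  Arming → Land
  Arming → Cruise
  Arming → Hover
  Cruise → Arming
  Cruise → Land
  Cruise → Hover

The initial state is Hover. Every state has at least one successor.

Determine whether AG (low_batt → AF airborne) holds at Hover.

States satisfying low_batt → AF airborne: {Hover, Land, Arming, Cruise}.
States satisfying AG (low_batt → AF airborne): ∅.
Return is reachable from Hover and violates low_batt → AF airborne, so AG fails at Hover.
Hover ∉ Sat(AG (low_batt → AF airborne)).

Violated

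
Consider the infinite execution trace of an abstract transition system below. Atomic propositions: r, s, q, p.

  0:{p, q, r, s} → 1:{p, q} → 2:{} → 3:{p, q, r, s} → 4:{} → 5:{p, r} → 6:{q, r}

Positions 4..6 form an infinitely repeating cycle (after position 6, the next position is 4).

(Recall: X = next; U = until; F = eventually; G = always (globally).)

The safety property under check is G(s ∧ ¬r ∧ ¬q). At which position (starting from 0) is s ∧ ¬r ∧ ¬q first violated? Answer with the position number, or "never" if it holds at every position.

0

At position 0 the labels are {p, q, r, s}, so s ∧ ¬r ∧ ¬q is false there. This is the first violation.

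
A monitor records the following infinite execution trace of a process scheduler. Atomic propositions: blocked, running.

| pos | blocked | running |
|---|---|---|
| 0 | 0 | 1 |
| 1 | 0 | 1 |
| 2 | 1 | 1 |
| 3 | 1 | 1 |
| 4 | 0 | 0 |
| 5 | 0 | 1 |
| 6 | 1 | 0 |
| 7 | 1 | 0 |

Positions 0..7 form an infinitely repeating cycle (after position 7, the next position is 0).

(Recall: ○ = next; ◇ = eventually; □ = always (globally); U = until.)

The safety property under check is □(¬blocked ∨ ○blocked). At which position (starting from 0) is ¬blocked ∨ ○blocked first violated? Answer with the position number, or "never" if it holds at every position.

3

Check ¬blocked ∨ ○blocked at each position in order: 0 ✓, 1 ✓, 2 ✓.
At position 3 the labels are {blocked, running} and the next position 4 has {}, so ¬blocked ∨ ○blocked is false there. This is the first violation.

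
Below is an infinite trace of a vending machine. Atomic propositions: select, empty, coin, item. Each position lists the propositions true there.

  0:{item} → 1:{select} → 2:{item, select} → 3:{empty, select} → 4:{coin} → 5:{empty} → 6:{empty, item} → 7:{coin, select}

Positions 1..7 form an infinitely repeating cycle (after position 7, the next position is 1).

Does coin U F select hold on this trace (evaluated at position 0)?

Walking from position 0: F select first holds at position 0, and coin holds at every earlier position along the way, so coin U F select holds.

Holds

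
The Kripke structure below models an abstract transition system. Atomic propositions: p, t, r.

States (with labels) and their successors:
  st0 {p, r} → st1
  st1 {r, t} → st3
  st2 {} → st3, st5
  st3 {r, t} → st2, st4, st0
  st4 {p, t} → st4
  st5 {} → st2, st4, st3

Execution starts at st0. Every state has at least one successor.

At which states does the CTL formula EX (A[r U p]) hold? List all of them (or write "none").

States satisfying A[r U p]: {st0, st4}.
States satisfying EX (A[r U p]): {st3, st4, st5}.

{st3, st4, st5}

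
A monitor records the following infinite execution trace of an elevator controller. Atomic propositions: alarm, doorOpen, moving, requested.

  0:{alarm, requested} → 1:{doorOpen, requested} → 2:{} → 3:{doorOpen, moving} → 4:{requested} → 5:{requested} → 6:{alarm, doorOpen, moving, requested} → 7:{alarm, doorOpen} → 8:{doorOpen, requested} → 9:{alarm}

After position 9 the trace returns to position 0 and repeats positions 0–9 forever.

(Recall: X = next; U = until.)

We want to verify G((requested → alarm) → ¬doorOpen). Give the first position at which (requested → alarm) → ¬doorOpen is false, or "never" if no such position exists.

Check (requested → alarm) → ¬doorOpen at each position in order: 0 ✓, 1 ✓, 2 ✓.
At position 3 the labels are {doorOpen, moving}, so (requested → alarm) → ¬doorOpen is false there. This is the first violation.

3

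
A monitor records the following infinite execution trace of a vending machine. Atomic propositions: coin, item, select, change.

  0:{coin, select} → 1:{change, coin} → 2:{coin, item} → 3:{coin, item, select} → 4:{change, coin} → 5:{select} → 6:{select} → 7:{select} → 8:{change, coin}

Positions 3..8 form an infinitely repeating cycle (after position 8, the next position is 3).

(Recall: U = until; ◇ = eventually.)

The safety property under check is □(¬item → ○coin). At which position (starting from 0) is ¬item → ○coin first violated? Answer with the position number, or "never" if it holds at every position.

4

Check ¬item → ○coin at each position in order: 0 ✓, 1 ✓, 2 ✓, 3 ✓.
At position 4 the labels are {change, coin} and the next position 5 has {select}, so ¬item → ○coin is false there. This is the first violation.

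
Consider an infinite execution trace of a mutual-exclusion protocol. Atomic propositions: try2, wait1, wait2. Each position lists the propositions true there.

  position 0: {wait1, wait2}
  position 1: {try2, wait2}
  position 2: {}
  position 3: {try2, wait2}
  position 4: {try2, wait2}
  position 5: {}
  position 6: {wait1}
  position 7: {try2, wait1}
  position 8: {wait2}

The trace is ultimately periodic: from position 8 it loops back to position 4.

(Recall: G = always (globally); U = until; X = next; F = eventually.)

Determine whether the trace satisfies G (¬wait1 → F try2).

¬wait1 → F try2 holds at every position 0..8, and those are all positions ever visited, so G (¬wait1 → F try2) holds.
Positions where ¬wait1 holds: 1, 2, 3, 4, 5, 8.
Check F try2 at each: 1→ok, 2→ok, 3→ok, 4→ok, 5→ok, 8→ok.

Holds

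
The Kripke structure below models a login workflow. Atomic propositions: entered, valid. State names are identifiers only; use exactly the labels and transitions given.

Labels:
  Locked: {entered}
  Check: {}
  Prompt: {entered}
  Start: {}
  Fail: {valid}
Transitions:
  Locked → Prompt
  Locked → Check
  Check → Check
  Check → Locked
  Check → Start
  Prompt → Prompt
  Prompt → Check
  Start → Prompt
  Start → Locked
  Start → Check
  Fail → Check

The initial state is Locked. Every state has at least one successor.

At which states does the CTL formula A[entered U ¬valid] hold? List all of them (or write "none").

States satisfying entered: {Locked, Prompt}.
States satisfying ¬valid: {Locked, Check, Prompt, Start}.
States satisfying A[entered U ¬valid]: {Locked, Check, Prompt, Start}.

{Locked, Check, Prompt, Start}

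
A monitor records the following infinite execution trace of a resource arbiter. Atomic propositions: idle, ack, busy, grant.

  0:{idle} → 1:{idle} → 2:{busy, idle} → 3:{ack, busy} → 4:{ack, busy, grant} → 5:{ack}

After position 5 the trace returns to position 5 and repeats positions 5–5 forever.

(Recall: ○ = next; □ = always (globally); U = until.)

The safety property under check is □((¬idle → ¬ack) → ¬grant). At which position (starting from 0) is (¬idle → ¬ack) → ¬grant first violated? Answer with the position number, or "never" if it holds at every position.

(¬idle → ¬ack) → ¬grant holds at every position 0..5, and those are all the positions the trace ever visits, so the invariant □((¬idle → ¬ack) → ¬grant) is never violated.

never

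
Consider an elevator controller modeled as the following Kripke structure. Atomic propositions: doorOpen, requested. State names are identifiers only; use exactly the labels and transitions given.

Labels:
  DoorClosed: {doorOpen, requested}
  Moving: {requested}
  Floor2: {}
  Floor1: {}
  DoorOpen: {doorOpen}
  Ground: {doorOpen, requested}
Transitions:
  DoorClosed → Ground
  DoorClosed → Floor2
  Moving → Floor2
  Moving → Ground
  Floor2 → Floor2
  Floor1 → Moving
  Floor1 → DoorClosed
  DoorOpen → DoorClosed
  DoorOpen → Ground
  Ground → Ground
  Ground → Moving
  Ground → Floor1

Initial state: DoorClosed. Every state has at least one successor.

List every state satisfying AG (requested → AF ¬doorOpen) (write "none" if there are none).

{Floor2}

States satisfying requested → AF ¬doorOpen: {Moving, Floor2, Floor1, DoorOpen}.
States satisfying AG (requested → AF ¬doorOpen): {Floor2}.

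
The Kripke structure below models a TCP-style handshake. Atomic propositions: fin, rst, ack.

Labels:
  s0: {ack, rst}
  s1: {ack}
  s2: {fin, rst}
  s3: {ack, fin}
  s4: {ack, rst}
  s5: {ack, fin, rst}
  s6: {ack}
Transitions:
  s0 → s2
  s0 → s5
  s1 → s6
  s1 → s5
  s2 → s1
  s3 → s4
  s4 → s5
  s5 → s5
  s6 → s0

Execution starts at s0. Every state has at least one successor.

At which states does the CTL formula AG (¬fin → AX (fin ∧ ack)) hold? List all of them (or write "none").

States satisfying ¬fin → AX (fin ∧ ack): {s2, s3, s4, s5}.
States satisfying AG (¬fin → AX (fin ∧ ack)): {s3, s4, s5}.

{s3, s4, s5}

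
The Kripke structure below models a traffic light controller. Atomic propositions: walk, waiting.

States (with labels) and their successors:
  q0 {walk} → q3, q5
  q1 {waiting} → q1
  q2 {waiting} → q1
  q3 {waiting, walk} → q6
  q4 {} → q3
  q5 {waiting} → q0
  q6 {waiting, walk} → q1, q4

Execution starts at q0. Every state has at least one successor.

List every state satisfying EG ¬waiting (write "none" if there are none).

States satisfying ¬waiting: {q0, q4}.
States satisfying EG ¬waiting: ∅.

none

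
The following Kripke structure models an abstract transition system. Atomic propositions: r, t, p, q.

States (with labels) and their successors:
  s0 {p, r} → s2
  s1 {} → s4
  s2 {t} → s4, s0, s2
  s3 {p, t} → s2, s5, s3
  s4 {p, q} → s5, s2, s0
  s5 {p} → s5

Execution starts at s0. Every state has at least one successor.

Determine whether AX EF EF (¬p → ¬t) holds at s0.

Yes

States satisfying EF EF (¬p → ¬t): {s0, s1, s2, s3, s4, s5}.
States satisfying AX EF EF (¬p → ¬t): {s0, s1, s2, s3, s4, s5}.
s0 ∈ Sat(AX EF EF (¬p → ¬t)).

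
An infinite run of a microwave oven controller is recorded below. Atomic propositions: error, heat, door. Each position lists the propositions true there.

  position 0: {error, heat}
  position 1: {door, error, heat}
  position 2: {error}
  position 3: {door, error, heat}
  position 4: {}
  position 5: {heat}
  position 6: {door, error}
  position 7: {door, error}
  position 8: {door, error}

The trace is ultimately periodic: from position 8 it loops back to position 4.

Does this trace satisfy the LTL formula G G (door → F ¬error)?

G (door → F ¬error) holds at every position 0..8, and those are all positions ever visited, so G G (door → F ¬error) holds.

Yes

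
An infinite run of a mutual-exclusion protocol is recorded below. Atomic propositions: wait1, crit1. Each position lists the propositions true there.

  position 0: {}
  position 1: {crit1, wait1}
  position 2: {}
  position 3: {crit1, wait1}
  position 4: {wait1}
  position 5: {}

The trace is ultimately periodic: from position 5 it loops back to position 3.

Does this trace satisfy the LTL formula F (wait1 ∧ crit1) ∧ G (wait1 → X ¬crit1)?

wait1 ∧ crit1 holds at position 1, which is reachable from 0, so F (wait1 ∧ crit1) holds.
wait1 → X ¬crit1 holds at every position 0..5, and those are all positions ever visited, so G (wait1 → X ¬crit1) holds.
Positions where wait1 holds: 1, 3, 4.
Check X ¬crit1 at each: 1→ok, 3→ok, 4→ok.
At position 0: F (wait1 ∧ crit1) is true; G (wait1 → X ¬crit1) is true; so F (wait1 ∧ crit1) ∧ G (wait1 → X ¬crit1) is true.

Yes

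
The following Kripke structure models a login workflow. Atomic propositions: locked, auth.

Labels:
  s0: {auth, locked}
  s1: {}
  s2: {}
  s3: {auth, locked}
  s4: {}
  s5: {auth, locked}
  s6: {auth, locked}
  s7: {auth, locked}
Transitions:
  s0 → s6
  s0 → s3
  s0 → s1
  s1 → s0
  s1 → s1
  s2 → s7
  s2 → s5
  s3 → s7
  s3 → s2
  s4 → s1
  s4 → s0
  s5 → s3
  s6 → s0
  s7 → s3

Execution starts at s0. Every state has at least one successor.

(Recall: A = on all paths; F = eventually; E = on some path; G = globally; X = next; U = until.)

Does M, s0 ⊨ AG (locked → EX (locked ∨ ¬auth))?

States satisfying locked → EX (locked ∨ ¬auth): {s0, s1, s2, s3, s4, s5, s6, s7}.
States satisfying AG (locked → EX (locked ∨ ¬auth)): {s0, s1, s2, s3, s4, s5, s6, s7}.
Every state reachable from s0 satisfies locked → EX (locked ∨ ¬auth).
s0 ∈ Sat(AG (locked → EX (locked ∨ ¬auth))).

Holds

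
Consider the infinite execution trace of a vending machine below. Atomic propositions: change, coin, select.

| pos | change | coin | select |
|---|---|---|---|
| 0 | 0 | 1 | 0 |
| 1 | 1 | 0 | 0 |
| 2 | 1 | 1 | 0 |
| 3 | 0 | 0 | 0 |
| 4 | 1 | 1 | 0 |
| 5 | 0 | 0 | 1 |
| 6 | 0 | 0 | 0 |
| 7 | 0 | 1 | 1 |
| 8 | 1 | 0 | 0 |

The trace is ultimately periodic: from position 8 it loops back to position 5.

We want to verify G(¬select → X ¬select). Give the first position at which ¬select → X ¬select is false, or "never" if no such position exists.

Check ¬select → X ¬select at each position in order: 0 ✓, 1 ✓, 2 ✓, 3 ✓.
At position 4 the labels are {change, coin} and the next position 5 has {select}, so ¬select → X ¬select is false there. This is the first violation.

4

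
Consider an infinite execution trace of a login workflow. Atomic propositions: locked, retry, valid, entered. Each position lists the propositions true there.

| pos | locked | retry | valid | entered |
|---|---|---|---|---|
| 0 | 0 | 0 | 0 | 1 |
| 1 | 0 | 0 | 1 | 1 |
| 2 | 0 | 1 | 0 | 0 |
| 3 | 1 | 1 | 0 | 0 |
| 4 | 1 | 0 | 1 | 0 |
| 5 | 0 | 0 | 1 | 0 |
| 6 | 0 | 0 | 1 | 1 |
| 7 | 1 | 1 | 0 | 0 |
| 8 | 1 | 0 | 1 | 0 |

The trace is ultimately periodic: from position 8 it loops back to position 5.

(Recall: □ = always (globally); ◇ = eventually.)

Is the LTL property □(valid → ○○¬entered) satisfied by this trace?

Violated

valid → ○○¬entered must hold at every position from 0 onward. It fails at position 4, so □(valid → ○○¬entered) is false.
Positions where valid holds: 1, 4, 5, 6, 8.
Check ○○¬entered at each: 1→ok, 4→fails, 5→ok, 6→ok, 8→fails.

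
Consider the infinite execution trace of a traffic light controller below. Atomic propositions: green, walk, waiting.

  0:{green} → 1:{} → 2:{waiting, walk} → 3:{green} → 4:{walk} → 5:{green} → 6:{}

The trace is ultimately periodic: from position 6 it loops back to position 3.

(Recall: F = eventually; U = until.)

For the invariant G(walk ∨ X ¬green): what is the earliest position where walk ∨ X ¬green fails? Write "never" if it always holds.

6

Check walk ∨ X ¬green at each position in order: 0 ✓, 1 ✓, 2 ✓, 3 ✓, 4 ✓, 5 ✓.
At position 6 the labels are {} and the next position 3 has {green}, so walk ∨ X ¬green is false there. This is the first violation.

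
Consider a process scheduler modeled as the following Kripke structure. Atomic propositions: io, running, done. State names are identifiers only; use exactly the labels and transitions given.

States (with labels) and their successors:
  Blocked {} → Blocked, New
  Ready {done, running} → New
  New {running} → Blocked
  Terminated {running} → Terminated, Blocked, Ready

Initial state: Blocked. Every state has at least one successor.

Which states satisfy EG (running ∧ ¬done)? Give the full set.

States satisfying running ∧ ¬done: {New, Terminated}.
States satisfying EG (running ∧ ¬done): {Terminated}.

{Terminated}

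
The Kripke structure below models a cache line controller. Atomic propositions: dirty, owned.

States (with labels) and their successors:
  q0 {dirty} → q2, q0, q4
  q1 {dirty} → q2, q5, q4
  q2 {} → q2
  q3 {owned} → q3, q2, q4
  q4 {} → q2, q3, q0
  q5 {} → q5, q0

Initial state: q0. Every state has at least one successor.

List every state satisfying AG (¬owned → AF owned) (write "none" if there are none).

States satisfying ¬owned → AF owned: {q3}.
States satisfying AG (¬owned → AF owned): ∅.

none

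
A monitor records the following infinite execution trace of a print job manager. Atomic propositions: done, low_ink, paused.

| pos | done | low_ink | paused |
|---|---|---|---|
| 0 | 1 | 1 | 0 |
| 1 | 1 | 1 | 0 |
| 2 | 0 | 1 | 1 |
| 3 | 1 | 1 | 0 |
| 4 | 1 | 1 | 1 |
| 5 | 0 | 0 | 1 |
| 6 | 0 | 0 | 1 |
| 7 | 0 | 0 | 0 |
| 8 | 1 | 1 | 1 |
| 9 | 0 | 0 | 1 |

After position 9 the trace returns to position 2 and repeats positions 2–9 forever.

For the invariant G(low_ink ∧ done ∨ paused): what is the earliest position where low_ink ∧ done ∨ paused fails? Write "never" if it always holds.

Check low_ink ∧ done ∨ paused at each position in order: 0 ✓, 1 ✓, 2 ✓, 3 ✓, 4 ✓, 5 ✓, 6 ✓.
At position 7 the labels are {}, so low_ink ∧ done ∨ paused is false there. This is the first violation.

7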